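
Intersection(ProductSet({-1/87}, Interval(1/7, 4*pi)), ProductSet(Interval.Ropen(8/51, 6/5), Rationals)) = EmptySet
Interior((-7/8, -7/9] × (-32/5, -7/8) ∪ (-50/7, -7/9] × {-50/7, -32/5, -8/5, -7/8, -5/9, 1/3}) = (-7/8, -7/9) × (-32/5, -7/8)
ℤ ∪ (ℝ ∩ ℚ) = ℚ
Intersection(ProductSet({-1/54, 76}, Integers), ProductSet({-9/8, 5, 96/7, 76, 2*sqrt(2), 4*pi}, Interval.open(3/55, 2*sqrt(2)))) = ProductSet({76}, Range(1, 3, 1))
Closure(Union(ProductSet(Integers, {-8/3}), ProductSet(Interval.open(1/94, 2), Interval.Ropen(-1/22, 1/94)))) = Union(ProductSet({1/94, 2}, Interval(-1/22, 1/94)), ProductSet(Integers, {-8/3}), ProductSet(Interval(1/94, 2), {-1/22, 1/94}), ProductSet(Interval.open(1/94, 2), Interval.Ropen(-1/22, 1/94)))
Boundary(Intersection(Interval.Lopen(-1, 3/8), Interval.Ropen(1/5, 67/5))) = {1/5, 3/8}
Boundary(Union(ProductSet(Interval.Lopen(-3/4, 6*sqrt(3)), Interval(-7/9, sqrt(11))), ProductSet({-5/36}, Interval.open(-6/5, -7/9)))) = Union(ProductSet({-5/36}, Interval(-6/5, -7/9)), ProductSet({-3/4, 6*sqrt(3)}, Interval(-7/9, sqrt(11))), ProductSet(Interval(-3/4, 6*sqrt(3)), {-7/9, sqrt(11)}))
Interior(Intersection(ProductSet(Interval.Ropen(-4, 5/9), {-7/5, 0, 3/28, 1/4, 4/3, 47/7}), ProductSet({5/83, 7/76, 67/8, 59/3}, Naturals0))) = EmptySet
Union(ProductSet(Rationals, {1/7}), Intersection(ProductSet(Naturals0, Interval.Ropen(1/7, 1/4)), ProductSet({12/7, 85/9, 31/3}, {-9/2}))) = ProductSet(Rationals, {1/7})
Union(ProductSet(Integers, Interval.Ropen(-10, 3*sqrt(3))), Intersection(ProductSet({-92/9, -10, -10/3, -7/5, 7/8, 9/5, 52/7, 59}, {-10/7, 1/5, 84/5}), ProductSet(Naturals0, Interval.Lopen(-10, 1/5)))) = ProductSet(Integers, Interval.Ropen(-10, 3*sqrt(3)))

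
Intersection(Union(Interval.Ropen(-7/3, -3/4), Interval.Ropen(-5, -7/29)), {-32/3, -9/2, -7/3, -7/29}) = {-9/2, -7/3}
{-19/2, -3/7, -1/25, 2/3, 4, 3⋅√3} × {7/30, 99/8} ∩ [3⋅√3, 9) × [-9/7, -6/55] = ∅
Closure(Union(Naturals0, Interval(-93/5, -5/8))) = Union(Complement(Naturals0, Interval.open(-93/5, -5/8)), Interval(-93/5, -5/8), Naturals0)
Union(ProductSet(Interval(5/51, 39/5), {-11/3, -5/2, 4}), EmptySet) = ProductSet(Interval(5/51, 39/5), {-11/3, -5/2, 4})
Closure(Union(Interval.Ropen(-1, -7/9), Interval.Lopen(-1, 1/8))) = Interval(-1, 1/8)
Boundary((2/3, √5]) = {2/3, √5}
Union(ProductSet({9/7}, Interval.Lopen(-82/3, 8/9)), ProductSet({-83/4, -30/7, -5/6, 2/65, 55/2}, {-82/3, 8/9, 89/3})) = Union(ProductSet({9/7}, Interval.Lopen(-82/3, 8/9)), ProductSet({-83/4, -30/7, -5/6, 2/65, 55/2}, {-82/3, 8/9, 89/3}))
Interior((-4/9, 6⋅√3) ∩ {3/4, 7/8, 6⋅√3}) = ∅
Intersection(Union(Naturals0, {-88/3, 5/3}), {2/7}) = EmptySet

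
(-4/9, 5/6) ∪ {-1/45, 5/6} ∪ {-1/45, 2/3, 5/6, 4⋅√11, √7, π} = (-4/9, 5/6] ∪ {4⋅√11, √7, π}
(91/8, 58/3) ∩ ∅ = ∅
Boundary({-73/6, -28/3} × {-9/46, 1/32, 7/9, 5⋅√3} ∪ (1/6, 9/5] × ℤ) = ([1/6, 9/5] × ℤ) ∪ ({-73/6, -28/3} × {-9/46, 1/32, 7/9, 5⋅√3})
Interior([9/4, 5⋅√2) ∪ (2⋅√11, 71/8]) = (9/4, 71/8)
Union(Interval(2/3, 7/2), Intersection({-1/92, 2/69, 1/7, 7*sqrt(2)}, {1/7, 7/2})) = Union({1/7}, Interval(2/3, 7/2))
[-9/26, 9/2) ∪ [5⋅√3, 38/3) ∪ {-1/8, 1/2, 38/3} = [-9/26, 9/2) ∪ [5⋅√3, 38/3]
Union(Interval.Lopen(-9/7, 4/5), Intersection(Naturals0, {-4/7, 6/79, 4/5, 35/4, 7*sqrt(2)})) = Interval.Lopen(-9/7, 4/5)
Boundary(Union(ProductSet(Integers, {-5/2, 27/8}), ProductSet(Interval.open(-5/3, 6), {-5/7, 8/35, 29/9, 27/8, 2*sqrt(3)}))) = Union(ProductSet(Integers, {-5/2, 27/8}), ProductSet(Interval(-5/3, 6), {-5/7, 8/35, 29/9, 27/8, 2*sqrt(3)}))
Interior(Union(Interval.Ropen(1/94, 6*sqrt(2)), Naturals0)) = Union(Complement(Interval.open(1/94, 6*sqrt(2)), Complement(Naturals0, Interval.open(1/94, 6*sqrt(2)))), Complement(Naturals0, Union(Complement(Naturals0, Interval.open(1/94, 6*sqrt(2))), {1/94, 6*sqrt(2)})), Complement(Range(1, 9, 1), Complement(Naturals0, Interval.open(1/94, 6*sqrt(2)))), Complement(Range(1, 9, 1), Union(Complement(Naturals0, Interval.open(1/94, 6*sqrt(2))), {1/94, 6*sqrt(2)})))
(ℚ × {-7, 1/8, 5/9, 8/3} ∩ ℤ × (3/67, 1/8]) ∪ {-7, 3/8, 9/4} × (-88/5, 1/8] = (ℤ × {1/8}) ∪ ({-7, 3/8, 9/4} × (-88/5, 1/8])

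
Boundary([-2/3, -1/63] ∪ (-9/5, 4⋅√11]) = {-9/5, 4⋅√11}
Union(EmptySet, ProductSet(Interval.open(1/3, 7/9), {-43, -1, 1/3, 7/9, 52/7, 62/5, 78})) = ProductSet(Interval.open(1/3, 7/9), {-43, -1, 1/3, 7/9, 52/7, 62/5, 78})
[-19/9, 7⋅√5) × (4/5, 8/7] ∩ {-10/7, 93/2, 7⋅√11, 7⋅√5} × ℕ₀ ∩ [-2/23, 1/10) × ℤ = ∅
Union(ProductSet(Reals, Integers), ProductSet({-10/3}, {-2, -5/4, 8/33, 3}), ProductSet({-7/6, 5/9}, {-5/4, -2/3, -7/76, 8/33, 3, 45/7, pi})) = Union(ProductSet({-10/3}, {-2, -5/4, 8/33, 3}), ProductSet({-7/6, 5/9}, {-5/4, -2/3, -7/76, 8/33, 3, 45/7, pi}), ProductSet(Reals, Integers))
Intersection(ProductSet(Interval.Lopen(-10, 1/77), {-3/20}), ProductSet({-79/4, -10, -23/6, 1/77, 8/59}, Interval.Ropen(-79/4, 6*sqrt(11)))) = ProductSet({-23/6, 1/77}, {-3/20})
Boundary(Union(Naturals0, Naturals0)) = Naturals0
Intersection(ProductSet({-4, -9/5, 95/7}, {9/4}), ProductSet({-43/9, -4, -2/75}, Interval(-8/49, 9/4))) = ProductSet({-4}, {9/4})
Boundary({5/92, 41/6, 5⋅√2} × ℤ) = {5/92, 41/6, 5⋅√2} × ℤ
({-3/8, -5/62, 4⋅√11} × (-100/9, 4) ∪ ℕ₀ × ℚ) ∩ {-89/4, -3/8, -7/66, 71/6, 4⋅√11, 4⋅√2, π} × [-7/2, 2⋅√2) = {-3/8, 4⋅√11} × [-7/2, 2⋅√2)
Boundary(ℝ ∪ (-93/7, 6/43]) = ∅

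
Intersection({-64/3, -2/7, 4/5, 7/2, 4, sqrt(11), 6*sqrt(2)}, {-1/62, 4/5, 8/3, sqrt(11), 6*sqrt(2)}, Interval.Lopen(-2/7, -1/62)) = EmptySet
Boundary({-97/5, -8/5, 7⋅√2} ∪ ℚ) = ℝ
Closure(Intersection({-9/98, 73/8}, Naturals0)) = EmptySet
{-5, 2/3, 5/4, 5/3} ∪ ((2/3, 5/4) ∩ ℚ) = {-5, 2/3, 5/4, 5/3} ∪ (ℚ ∩ (2/3, 5/4))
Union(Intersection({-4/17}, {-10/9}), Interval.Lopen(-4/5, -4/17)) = Interval.Lopen(-4/5, -4/17)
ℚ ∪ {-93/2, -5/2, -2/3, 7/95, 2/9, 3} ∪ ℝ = ℝ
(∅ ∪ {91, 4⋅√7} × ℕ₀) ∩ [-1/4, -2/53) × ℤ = ∅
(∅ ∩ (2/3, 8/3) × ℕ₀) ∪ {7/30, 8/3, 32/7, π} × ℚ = {7/30, 8/3, 32/7, π} × ℚ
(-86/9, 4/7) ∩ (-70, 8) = (-86/9, 4/7)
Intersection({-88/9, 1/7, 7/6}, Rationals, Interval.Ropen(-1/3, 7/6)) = {1/7}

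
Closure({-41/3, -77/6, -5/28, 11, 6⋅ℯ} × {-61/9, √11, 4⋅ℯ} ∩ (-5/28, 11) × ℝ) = ∅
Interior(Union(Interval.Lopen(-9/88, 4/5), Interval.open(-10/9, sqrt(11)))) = Interval.open(-10/9, sqrt(11))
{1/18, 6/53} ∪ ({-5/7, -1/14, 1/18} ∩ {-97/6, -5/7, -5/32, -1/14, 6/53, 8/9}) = {-5/7, -1/14, 1/18, 6/53}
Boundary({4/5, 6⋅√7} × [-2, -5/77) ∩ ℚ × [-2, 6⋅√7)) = {4/5} × [-2, -5/77]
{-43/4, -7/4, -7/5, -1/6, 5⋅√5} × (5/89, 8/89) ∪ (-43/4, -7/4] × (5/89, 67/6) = ((-43/4, -7/4] × (5/89, 67/6)) ∪ ({-43/4, -7/4, -7/5, -1/6, 5⋅√5} × (5/89, 8/89))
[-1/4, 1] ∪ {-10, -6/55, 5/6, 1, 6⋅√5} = {-10, 6⋅√5} ∪ [-1/4, 1]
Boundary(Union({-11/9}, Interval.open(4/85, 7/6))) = {-11/9, 4/85, 7/6}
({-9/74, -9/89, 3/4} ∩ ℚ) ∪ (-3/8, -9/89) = (-3/8, -9/89] ∪ {3/4}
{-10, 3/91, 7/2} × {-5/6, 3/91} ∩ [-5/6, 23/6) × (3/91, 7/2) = ∅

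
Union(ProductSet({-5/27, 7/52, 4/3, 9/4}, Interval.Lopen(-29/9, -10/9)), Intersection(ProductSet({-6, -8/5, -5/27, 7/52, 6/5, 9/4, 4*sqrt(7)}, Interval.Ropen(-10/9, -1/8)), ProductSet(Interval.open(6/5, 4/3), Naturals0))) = ProductSet({-5/27, 7/52, 4/3, 9/4}, Interval.Lopen(-29/9, -10/9))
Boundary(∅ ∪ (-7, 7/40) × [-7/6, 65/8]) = ({-7, 7/40} × [-7/6, 65/8]) ∪ ([-7, 7/40] × {-7/6, 65/8})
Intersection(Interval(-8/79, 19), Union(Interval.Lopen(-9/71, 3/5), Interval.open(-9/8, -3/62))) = Interval(-8/79, 3/5)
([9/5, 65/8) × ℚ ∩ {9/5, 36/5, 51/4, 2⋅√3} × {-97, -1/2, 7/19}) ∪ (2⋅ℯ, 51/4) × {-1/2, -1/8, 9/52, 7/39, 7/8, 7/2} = ({9/5, 36/5, 2⋅√3} × {-97, -1/2, 7/19}) ∪ ((2⋅ℯ, 51/4) × {-1/2, -1/8, 9/52, 7/39, 7/8, 7/2})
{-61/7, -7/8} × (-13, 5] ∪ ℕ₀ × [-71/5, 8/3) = (ℕ₀ × [-71/5, 8/3)) ∪ ({-61/7, -7/8} × (-13, 5])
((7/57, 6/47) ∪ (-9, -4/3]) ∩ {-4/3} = {-4/3}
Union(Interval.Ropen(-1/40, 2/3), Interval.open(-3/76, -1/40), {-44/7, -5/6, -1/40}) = Union({-44/7, -5/6}, Interval.open(-3/76, 2/3))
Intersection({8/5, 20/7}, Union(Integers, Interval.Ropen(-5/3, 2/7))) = EmptySet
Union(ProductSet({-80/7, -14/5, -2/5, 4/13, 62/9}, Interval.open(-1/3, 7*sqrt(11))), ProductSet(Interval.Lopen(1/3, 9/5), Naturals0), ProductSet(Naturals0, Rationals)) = Union(ProductSet({-80/7, -14/5, -2/5, 4/13, 62/9}, Interval.open(-1/3, 7*sqrt(11))), ProductSet(Interval.Lopen(1/3, 9/5), Naturals0), ProductSet(Naturals0, Rationals))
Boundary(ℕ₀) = ℕ₀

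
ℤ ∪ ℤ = ℤ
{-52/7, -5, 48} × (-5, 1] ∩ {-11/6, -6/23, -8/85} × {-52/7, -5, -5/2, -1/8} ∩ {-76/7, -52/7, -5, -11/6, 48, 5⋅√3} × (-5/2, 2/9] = ∅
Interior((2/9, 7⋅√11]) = (2/9, 7⋅√11)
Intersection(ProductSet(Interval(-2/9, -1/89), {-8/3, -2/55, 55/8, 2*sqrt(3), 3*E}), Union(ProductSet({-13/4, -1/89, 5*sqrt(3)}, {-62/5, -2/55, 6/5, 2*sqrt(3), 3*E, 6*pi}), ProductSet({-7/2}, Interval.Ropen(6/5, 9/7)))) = ProductSet({-1/89}, {-2/55, 2*sqrt(3), 3*E})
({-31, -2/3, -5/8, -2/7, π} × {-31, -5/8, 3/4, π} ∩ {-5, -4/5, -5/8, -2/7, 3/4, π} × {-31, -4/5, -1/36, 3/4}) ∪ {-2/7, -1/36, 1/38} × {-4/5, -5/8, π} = ({-5/8, -2/7, π} × {-31, 3/4}) ∪ ({-2/7, -1/36, 1/38} × {-4/5, -5/8, π})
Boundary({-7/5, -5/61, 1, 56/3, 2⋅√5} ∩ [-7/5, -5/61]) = {-7/5, -5/61}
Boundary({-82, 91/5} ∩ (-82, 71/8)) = ∅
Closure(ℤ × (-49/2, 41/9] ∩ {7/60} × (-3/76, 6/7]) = ∅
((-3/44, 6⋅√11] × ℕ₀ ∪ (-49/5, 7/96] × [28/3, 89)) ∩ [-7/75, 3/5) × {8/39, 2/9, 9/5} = ∅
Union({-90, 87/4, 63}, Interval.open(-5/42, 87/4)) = Union({-90, 63}, Interval.Lopen(-5/42, 87/4))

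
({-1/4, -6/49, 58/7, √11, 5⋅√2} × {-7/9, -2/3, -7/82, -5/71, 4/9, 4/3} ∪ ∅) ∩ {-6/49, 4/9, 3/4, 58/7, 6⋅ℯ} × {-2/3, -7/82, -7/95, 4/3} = {-6/49, 58/7} × {-2/3, -7/82, 4/3}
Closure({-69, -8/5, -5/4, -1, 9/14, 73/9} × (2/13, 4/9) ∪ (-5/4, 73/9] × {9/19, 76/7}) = ([-5/4, 73/9] × {9/19, 76/7}) ∪ ({-69, -8/5, -5/4, -1, 9/14, 73/9} × [2/13, 4/9])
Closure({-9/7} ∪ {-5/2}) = {-5/2, -9/7}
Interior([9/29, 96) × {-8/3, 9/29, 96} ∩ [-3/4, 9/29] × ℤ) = ∅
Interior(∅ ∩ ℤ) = ∅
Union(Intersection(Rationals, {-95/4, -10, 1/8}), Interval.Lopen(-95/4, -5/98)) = Union({1/8}, Interval(-95/4, -5/98))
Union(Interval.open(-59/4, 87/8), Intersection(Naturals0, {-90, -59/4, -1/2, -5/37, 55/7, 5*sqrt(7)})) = Interval.open(-59/4, 87/8)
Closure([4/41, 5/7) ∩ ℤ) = ∅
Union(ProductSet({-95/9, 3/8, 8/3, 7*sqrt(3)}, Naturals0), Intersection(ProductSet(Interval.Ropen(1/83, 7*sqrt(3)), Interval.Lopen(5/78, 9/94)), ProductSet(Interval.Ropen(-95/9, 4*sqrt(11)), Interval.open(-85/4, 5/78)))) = ProductSet({-95/9, 3/8, 8/3, 7*sqrt(3)}, Naturals0)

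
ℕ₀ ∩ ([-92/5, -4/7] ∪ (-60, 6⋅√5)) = {0, 1, …, 13}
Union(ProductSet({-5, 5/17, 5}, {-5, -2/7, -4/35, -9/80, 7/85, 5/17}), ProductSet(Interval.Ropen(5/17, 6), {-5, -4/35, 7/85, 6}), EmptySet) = Union(ProductSet({-5, 5/17, 5}, {-5, -2/7, -4/35, -9/80, 7/85, 5/17}), ProductSet(Interval.Ropen(5/17, 6), {-5, -4/35, 7/85, 6}))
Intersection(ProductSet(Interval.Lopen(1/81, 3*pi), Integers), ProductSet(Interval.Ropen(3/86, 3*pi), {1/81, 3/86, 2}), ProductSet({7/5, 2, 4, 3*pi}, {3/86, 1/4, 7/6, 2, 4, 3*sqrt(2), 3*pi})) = ProductSet({7/5, 2, 4}, {2})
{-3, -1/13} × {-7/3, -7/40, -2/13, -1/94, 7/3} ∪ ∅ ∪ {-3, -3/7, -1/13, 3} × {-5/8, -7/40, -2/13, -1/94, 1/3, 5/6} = ({-3, -1/13} × {-7/3, -7/40, -2/13, -1/94, 7/3}) ∪ ({-3, -3/7, -1/13, 3} × {-5/8, -7/40, -2/13, -1/94, 1/3, 5/6})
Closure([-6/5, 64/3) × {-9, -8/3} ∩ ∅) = ∅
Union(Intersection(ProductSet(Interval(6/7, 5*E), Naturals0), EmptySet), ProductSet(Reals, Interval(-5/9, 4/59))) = ProductSet(Reals, Interval(-5/9, 4/59))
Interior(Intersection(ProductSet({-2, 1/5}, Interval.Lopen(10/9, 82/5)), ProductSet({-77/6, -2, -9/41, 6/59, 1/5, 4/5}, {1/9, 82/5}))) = EmptySet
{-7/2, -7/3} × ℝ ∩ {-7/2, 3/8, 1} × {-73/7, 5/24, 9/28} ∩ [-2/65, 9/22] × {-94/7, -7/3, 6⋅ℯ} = ∅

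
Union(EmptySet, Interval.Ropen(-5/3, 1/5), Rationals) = Union(Interval(-5/3, 1/5), Rationals)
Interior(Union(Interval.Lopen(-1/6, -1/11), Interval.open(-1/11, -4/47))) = Interval.open(-1/6, -4/47)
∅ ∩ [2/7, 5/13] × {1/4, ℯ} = ∅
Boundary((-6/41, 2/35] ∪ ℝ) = ∅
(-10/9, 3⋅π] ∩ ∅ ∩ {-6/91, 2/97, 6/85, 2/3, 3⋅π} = ∅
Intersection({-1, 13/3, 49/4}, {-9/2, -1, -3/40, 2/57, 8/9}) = {-1}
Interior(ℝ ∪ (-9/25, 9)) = (-∞, ∞)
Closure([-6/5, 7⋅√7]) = [-6/5, 7⋅√7]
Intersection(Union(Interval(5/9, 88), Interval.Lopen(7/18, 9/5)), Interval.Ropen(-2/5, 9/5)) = Interval.open(7/18, 9/5)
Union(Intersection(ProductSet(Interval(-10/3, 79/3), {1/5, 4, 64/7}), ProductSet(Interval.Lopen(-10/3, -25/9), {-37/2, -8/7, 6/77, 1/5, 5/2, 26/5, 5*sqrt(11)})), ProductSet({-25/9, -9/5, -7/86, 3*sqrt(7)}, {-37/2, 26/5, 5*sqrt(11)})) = Union(ProductSet({-25/9, -9/5, -7/86, 3*sqrt(7)}, {-37/2, 26/5, 5*sqrt(11)}), ProductSet(Interval.Lopen(-10/3, -25/9), {1/5}))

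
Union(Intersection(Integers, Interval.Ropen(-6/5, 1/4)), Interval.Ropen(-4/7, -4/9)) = Union(Interval.Ropen(-4/7, -4/9), Range(-1, 1, 1))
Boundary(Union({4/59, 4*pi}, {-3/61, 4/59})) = {-3/61, 4/59, 4*pi}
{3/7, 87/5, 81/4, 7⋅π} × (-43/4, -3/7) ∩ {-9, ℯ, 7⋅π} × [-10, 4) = {7⋅π} × [-10, -3/7)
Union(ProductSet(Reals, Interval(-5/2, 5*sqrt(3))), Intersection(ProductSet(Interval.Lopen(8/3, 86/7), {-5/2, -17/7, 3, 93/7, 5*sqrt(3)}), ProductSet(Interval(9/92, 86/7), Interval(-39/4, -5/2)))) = ProductSet(Reals, Interval(-5/2, 5*sqrt(3)))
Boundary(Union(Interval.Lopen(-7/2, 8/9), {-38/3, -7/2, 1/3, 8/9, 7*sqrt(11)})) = {-38/3, -7/2, 8/9, 7*sqrt(11)}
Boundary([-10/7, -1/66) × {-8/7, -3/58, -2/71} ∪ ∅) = [-10/7, -1/66] × {-8/7, -3/58, -2/71}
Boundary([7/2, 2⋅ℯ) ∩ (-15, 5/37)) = ∅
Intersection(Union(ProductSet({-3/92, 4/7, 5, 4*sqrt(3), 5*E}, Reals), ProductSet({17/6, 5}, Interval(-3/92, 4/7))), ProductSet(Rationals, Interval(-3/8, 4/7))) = Union(ProductSet({17/6, 5}, Interval(-3/92, 4/7)), ProductSet({-3/92, 4/7, 5}, Interval(-3/8, 4/7)))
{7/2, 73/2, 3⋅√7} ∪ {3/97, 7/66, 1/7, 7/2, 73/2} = {3/97, 7/66, 1/7, 7/2, 73/2, 3⋅√7}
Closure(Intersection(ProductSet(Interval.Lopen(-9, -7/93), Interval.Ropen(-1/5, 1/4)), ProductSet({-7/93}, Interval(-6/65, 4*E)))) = ProductSet({-7/93}, Interval(-6/65, 1/4))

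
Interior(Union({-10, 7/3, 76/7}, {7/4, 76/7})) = EmptySet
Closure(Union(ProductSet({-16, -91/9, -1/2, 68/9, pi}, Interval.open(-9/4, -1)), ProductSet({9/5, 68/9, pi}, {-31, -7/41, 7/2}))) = Union(ProductSet({9/5, 68/9, pi}, {-31, -7/41, 7/2}), ProductSet({-16, -91/9, -1/2, 68/9, pi}, Interval(-9/4, -1)))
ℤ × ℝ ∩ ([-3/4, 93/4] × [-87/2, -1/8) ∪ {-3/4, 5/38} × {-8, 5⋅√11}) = {0, 1, …, 23} × [-87/2, -1/8)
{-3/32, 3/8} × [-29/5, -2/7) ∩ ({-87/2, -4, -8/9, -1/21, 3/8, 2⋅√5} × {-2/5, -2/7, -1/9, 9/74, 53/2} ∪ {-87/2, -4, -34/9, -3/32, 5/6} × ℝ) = ({3/8} × {-2/5}) ∪ ({-3/32} × [-29/5, -2/7))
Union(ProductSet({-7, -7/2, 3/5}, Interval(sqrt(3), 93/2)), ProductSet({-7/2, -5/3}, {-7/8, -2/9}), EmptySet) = Union(ProductSet({-7/2, -5/3}, {-7/8, -2/9}), ProductSet({-7, -7/2, 3/5}, Interval(sqrt(3), 93/2)))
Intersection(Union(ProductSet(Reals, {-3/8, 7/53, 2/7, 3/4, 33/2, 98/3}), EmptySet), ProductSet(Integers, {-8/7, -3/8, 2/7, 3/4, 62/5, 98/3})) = ProductSet(Integers, {-3/8, 2/7, 3/4, 98/3})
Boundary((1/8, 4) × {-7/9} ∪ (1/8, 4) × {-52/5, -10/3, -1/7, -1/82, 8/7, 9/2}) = [1/8, 4] × {-52/5, -10/3, -7/9, -1/7, -1/82, 8/7, 9/2}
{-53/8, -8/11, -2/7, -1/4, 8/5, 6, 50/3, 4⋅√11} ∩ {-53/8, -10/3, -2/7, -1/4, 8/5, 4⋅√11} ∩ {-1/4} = {-1/4}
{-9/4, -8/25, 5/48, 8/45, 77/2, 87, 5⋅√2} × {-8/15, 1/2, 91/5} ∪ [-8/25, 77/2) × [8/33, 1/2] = ([-8/25, 77/2) × [8/33, 1/2]) ∪ ({-9/4, -8/25, 5/48, 8/45, 77/2, 87, 5⋅√2} × {-8/15, 1/2, 91/5})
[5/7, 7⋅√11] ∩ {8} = {8}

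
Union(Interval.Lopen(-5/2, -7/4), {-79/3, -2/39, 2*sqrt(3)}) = Union({-79/3, -2/39, 2*sqrt(3)}, Interval.Lopen(-5/2, -7/4))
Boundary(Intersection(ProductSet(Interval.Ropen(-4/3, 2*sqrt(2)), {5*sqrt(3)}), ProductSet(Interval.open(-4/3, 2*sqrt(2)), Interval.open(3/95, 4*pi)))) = ProductSet(Interval(-4/3, 2*sqrt(2)), {5*sqrt(3)})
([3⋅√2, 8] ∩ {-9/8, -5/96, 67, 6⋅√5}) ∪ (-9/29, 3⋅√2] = (-9/29, 3⋅√2]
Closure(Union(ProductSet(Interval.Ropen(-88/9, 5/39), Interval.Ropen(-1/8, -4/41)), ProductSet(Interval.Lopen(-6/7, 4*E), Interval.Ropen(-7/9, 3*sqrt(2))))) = Union(ProductSet({-88/9}, Interval(-1/8, -4/41)), ProductSet({4*E}, Interval(-7/9, 3*sqrt(2))), ProductSet({-6/7, 4*E}, Union(Interval(-7/9, -1/8), Interval(-4/41, 3*sqrt(2)))), ProductSet(Interval(-88/9, -6/7), {-1/8, -4/41}), ProductSet(Interval.Ropen(-88/9, 5/39), Interval.Ropen(-1/8, -4/41)), ProductSet(Interval(-6/7, 4*E), {-7/9, 3*sqrt(2)}), ProductSet(Interval.Lopen(-6/7, 4*E), Interval.Ropen(-7/9, 3*sqrt(2))))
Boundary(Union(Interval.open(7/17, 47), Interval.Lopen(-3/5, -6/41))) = {-3/5, -6/41, 7/17, 47}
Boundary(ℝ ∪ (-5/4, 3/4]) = ∅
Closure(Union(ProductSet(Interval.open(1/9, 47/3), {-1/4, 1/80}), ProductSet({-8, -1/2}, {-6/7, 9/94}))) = Union(ProductSet({-8, -1/2}, {-6/7, 9/94}), ProductSet(Interval(1/9, 47/3), {-1/4, 1/80}))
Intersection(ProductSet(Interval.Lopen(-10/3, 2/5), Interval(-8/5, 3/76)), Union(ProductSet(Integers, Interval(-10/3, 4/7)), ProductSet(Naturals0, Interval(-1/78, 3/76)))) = ProductSet(Range(-3, 1, 1), Interval(-8/5, 3/76))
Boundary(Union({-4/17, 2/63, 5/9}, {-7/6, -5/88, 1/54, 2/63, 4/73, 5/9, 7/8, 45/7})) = {-7/6, -4/17, -5/88, 1/54, 2/63, 4/73, 5/9, 7/8, 45/7}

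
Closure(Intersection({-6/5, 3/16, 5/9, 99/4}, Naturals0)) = EmptySet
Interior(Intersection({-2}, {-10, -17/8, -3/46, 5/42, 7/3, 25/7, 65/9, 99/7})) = EmptySet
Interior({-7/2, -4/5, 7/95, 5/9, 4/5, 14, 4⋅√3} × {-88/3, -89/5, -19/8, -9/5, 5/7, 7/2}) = ∅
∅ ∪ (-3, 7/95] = (-3, 7/95]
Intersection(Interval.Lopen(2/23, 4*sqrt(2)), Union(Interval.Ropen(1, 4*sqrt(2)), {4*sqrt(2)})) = Interval(1, 4*sqrt(2))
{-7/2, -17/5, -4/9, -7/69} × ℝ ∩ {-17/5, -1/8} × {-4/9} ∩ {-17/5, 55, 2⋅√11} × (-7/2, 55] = {-17/5} × {-4/9}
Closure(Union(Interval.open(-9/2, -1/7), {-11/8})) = Interval(-9/2, -1/7)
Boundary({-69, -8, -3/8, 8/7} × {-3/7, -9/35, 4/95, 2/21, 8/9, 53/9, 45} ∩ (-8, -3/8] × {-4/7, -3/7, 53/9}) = {-3/8} × {-3/7, 53/9}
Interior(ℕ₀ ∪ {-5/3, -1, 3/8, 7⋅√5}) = ∅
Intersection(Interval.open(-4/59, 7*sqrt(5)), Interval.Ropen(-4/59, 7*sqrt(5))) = Interval.open(-4/59, 7*sqrt(5))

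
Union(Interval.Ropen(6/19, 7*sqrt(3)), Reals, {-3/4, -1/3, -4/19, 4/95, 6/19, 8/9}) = Interval(-oo, oo)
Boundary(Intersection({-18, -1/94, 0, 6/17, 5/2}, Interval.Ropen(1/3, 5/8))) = {6/17}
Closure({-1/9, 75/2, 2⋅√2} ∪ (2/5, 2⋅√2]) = {-1/9, 75/2} ∪ [2/5, 2⋅√2]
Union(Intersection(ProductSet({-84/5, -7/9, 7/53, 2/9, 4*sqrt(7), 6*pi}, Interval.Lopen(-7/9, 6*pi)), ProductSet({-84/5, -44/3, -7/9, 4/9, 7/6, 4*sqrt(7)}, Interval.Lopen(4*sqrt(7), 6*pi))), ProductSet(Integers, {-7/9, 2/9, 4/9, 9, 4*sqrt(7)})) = Union(ProductSet({-84/5, -7/9, 4*sqrt(7)}, Interval.Lopen(4*sqrt(7), 6*pi)), ProductSet(Integers, {-7/9, 2/9, 4/9, 9, 4*sqrt(7)}))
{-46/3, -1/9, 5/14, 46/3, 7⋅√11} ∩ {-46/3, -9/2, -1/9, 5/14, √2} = {-46/3, -1/9, 5/14}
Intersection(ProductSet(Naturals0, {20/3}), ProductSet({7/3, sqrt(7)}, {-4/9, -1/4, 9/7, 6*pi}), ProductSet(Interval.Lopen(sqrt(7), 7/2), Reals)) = EmptySet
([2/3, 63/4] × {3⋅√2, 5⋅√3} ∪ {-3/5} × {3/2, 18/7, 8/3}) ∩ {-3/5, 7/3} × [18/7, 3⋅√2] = ({-3/5} × {18/7, 8/3}) ∪ ({7/3} × {3⋅√2})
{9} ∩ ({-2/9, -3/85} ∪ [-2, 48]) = {9}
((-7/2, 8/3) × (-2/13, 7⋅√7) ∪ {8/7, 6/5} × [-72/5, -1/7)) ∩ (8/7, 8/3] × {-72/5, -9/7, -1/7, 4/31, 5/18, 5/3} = ({6/5} × {-72/5, -9/7}) ∪ ((8/7, 8/3) × {-1/7, 4/31, 5/18, 5/3})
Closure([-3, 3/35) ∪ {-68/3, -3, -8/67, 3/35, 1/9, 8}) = {-68/3, 1/9, 8} ∪ [-3, 3/35]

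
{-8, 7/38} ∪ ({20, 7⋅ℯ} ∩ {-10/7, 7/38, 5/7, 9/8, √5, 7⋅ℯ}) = {-8, 7/38, 7⋅ℯ}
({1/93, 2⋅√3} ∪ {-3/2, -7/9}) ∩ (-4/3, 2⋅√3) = {-7/9, 1/93}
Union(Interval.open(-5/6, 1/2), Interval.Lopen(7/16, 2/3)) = Interval.Lopen(-5/6, 2/3)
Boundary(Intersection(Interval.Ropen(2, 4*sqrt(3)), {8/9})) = EmptySet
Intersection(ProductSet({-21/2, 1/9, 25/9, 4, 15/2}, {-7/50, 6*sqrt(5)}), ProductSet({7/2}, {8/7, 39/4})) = EmptySet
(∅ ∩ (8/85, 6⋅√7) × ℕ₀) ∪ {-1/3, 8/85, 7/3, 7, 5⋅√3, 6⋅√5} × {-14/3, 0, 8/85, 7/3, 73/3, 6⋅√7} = {-1/3, 8/85, 7/3, 7, 5⋅√3, 6⋅√5} × {-14/3, 0, 8/85, 7/3, 73/3, 6⋅√7}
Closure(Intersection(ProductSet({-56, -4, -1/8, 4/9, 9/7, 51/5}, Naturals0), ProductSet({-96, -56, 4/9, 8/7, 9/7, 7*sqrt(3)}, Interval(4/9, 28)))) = ProductSet({-56, 4/9, 9/7}, Range(1, 29, 1))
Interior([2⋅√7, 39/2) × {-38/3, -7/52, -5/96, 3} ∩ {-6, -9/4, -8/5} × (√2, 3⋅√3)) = ∅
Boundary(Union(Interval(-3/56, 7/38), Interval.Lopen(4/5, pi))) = {-3/56, 7/38, 4/5, pi}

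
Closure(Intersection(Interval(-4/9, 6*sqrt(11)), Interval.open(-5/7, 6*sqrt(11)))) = Interval(-4/9, 6*sqrt(11))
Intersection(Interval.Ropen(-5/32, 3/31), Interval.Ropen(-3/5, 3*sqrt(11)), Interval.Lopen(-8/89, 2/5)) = Interval.open(-8/89, 3/31)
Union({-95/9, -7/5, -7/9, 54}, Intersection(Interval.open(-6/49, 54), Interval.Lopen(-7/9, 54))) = Union({-95/9, -7/5, -7/9}, Interval.Lopen(-6/49, 54))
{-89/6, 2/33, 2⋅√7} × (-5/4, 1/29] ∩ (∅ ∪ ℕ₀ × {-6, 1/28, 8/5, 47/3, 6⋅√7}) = ∅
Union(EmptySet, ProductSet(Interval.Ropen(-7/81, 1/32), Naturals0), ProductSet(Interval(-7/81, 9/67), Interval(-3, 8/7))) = Union(ProductSet(Interval.Ropen(-7/81, 1/32), Naturals0), ProductSet(Interval(-7/81, 9/67), Interval(-3, 8/7)))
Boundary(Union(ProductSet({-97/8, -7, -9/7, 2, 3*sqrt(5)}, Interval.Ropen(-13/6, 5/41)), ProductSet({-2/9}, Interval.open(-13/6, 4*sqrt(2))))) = Union(ProductSet({-2/9}, Interval(-13/6, 4*sqrt(2))), ProductSet({-97/8, -7, -9/7, 2, 3*sqrt(5)}, Interval(-13/6, 5/41)))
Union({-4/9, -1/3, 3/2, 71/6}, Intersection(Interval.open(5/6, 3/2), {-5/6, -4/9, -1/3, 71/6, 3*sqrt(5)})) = {-4/9, -1/3, 3/2, 71/6}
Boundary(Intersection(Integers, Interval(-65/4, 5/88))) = Range(-16, 1, 1)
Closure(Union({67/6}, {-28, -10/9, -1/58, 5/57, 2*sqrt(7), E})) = {-28, -10/9, -1/58, 5/57, 67/6, 2*sqrt(7), E}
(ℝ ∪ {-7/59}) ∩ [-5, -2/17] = [-5, -2/17]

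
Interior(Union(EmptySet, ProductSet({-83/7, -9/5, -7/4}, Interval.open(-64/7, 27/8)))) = EmptySet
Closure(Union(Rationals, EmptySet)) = Reals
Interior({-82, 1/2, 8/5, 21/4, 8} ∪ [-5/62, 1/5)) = (-5/62, 1/5)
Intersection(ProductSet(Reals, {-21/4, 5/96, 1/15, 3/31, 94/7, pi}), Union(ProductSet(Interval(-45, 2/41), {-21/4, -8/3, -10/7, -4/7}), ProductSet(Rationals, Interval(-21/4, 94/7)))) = Union(ProductSet(Interval(-45, 2/41), {-21/4}), ProductSet(Rationals, {-21/4, 5/96, 1/15, 3/31, 94/7, pi}))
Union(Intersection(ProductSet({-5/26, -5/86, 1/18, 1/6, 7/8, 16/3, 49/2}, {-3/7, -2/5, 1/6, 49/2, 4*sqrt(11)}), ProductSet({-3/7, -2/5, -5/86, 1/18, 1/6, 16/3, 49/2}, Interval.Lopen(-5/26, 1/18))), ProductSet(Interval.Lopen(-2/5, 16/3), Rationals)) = ProductSet(Interval.Lopen(-2/5, 16/3), Rationals)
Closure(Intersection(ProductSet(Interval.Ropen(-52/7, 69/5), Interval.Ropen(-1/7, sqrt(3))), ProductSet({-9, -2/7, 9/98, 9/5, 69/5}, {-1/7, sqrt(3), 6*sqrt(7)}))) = ProductSet({-2/7, 9/98, 9/5}, {-1/7})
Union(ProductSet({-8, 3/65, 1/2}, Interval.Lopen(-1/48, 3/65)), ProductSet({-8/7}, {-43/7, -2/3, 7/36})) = Union(ProductSet({-8/7}, {-43/7, -2/3, 7/36}), ProductSet({-8, 3/65, 1/2}, Interval.Lopen(-1/48, 3/65)))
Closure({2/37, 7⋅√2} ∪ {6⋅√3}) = {2/37, 7⋅√2, 6⋅√3}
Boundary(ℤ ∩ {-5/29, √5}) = ∅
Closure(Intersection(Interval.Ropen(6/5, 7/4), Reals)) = Interval(6/5, 7/4)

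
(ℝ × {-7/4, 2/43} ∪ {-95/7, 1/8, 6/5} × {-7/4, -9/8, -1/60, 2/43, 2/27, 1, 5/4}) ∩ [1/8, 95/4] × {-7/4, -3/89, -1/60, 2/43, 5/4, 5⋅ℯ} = ({1/8, 6/5} × {-7/4, -1/60, 2/43, 5/4}) ∪ ([1/8, 95/4] × {-7/4, 2/43})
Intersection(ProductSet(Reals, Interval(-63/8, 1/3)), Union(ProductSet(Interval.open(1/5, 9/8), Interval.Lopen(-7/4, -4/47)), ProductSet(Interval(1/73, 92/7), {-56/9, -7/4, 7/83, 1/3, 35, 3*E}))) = Union(ProductSet(Interval(1/73, 92/7), {-56/9, -7/4, 7/83, 1/3}), ProductSet(Interval.open(1/5, 9/8), Interval.Lopen(-7/4, -4/47)))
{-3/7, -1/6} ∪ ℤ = ℤ ∪ {-3/7, -1/6}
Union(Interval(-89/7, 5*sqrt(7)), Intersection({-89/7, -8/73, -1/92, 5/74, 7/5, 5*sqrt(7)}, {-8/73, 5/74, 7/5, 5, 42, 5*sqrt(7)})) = Interval(-89/7, 5*sqrt(7))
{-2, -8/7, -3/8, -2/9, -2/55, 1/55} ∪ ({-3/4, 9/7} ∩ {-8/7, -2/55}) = {-2, -8/7, -3/8, -2/9, -2/55, 1/55}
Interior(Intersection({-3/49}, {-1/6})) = EmptySet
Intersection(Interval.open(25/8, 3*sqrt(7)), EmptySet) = EmptySet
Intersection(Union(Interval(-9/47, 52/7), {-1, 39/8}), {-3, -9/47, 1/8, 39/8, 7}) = {-9/47, 1/8, 39/8, 7}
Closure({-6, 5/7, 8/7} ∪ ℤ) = ℤ ∪ {5/7, 8/7}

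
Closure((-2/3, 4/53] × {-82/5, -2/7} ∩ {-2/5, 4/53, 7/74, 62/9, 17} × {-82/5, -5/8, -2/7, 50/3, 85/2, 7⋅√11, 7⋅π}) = {-2/5, 4/53} × {-82/5, -2/7}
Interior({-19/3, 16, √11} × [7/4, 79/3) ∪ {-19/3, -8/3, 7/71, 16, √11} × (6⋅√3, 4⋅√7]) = ∅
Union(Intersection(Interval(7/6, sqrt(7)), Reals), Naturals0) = Union(Interval(7/6, sqrt(7)), Naturals0)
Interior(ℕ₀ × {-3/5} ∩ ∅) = ∅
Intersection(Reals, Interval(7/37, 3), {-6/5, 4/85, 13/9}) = {13/9}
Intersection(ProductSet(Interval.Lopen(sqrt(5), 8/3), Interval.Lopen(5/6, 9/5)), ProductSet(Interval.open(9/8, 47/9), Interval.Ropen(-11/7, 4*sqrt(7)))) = ProductSet(Interval.Lopen(sqrt(5), 8/3), Interval.Lopen(5/6, 9/5))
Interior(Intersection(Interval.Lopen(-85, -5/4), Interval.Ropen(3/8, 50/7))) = EmptySet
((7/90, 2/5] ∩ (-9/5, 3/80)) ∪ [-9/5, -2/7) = [-9/5, -2/7)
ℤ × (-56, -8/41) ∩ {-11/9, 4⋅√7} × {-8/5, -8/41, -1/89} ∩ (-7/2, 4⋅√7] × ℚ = ∅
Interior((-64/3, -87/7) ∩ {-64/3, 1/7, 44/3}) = ∅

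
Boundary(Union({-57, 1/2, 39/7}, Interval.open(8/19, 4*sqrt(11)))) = {-57, 8/19, 4*sqrt(11)}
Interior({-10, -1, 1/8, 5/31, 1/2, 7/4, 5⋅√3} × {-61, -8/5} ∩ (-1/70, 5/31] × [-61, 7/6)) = ∅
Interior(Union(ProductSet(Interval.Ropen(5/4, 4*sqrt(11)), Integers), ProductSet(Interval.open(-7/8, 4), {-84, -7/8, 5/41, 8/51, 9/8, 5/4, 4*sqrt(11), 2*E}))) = EmptySet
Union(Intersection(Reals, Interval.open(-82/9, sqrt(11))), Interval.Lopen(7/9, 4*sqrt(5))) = Interval.Lopen(-82/9, 4*sqrt(5))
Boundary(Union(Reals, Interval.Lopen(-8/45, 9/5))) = EmptySet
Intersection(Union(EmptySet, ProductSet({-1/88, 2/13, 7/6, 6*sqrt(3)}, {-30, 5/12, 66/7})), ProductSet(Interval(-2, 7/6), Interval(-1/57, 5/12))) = ProductSet({-1/88, 2/13, 7/6}, {5/12})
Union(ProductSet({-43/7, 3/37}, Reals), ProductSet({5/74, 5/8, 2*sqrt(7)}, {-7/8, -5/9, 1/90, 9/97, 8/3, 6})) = Union(ProductSet({-43/7, 3/37}, Reals), ProductSet({5/74, 5/8, 2*sqrt(7)}, {-7/8, -5/9, 1/90, 9/97, 8/3, 6}))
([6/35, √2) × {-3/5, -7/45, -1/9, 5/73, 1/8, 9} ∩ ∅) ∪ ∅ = ∅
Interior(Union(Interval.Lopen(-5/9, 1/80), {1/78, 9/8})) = Interval.open(-5/9, 1/80)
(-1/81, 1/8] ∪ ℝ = (-∞, ∞)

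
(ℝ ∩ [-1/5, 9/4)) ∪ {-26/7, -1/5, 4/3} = {-26/7} ∪ [-1/5, 9/4)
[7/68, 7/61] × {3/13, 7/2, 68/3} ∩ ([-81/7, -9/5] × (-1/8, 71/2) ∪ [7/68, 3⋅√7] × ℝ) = [7/68, 7/61] × {3/13, 7/2, 68/3}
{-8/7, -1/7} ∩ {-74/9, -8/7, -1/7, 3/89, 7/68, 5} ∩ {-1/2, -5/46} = ∅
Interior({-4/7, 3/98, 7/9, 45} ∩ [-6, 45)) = ∅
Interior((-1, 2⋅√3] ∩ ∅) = ∅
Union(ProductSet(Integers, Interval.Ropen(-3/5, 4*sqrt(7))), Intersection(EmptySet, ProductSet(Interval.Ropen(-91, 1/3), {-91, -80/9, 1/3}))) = ProductSet(Integers, Interval.Ropen(-3/5, 4*sqrt(7)))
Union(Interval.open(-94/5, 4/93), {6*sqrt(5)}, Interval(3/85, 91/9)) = Union({6*sqrt(5)}, Interval.Lopen(-94/5, 91/9))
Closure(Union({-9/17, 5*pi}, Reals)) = Reals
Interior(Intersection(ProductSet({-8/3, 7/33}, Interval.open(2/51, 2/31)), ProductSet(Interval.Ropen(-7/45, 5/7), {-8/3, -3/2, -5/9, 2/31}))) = EmptySet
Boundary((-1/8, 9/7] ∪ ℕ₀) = {-1/8, 9/7} ∪ (ℕ₀ \ (-1/8, 9/7))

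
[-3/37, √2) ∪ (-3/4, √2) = (-3/4, √2)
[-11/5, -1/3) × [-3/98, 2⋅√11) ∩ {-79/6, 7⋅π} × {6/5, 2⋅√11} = ∅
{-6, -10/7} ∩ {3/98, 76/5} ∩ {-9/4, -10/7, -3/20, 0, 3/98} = ∅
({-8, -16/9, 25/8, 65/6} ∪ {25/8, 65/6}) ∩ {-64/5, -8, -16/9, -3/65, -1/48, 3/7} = {-8, -16/9}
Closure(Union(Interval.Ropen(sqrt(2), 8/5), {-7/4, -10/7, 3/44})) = Union({-7/4, -10/7, 3/44}, Interval(sqrt(2), 8/5))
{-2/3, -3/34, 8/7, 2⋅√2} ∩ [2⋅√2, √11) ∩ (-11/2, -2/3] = ∅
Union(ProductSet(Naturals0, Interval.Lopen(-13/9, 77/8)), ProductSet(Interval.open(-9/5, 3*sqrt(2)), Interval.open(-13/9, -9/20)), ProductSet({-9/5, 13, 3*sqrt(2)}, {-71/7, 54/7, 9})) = Union(ProductSet({-9/5, 13, 3*sqrt(2)}, {-71/7, 54/7, 9}), ProductSet(Interval.open(-9/5, 3*sqrt(2)), Interval.open(-13/9, -9/20)), ProductSet(Naturals0, Interval.Lopen(-13/9, 77/8)))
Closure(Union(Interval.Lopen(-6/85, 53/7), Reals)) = Interval(-oo, oo)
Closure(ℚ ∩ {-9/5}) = {-9/5}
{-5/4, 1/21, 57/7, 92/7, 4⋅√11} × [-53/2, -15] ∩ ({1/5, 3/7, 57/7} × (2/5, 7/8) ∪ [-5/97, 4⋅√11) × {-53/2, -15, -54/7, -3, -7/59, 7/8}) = {1/21, 57/7, 92/7} × {-53/2, -15}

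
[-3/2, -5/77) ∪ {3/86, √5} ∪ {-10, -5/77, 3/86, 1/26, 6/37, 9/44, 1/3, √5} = {-10, 3/86, 1/26, 6/37, 9/44, 1/3, √5} ∪ [-3/2, -5/77]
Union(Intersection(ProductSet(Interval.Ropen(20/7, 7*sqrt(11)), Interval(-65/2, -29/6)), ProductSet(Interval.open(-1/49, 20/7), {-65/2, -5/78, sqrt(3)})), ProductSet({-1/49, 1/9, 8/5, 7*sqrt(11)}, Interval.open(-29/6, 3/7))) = ProductSet({-1/49, 1/9, 8/5, 7*sqrt(11)}, Interval.open(-29/6, 3/7))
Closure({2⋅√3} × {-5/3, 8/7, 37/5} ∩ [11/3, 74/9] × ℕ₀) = ∅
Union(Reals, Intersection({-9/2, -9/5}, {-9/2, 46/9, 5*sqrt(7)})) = Reals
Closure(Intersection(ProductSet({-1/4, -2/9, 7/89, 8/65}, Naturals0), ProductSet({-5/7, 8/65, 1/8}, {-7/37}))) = EmptySet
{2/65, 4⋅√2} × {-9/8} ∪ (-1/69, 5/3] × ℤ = ((-1/69, 5/3] × ℤ) ∪ ({2/65, 4⋅√2} × {-9/8})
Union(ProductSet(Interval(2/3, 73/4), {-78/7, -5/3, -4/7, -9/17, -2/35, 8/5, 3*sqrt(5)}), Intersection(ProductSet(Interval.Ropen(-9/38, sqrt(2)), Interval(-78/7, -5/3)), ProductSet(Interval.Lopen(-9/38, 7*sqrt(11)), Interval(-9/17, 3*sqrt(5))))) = ProductSet(Interval(2/3, 73/4), {-78/7, -5/3, -4/7, -9/17, -2/35, 8/5, 3*sqrt(5)})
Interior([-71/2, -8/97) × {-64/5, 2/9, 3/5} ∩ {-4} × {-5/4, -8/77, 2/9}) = ∅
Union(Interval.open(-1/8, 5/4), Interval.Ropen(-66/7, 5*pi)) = Interval.Ropen(-66/7, 5*pi)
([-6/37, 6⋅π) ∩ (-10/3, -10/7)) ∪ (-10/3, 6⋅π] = (-10/3, 6⋅π]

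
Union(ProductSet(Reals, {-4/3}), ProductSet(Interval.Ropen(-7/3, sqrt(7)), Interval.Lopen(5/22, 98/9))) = Union(ProductSet(Interval.Ropen(-7/3, sqrt(7)), Interval.Lopen(5/22, 98/9)), ProductSet(Reals, {-4/3}))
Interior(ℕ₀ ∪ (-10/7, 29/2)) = ({0, 1, …, 14} \ ℕ₀ \ (-10/7, 29/2)) ∪ ((-10/7, 29/2) \ ℕ₀ \ (-10/7, 29/2)) ∪ (ℕ₀ \ ({-10/7, 29/2} ∪ (ℕ₀ \ (-10/7, 29/2)))) ∪ ({0, 1, …, 14} \ ({-10/7, 29/2} ∪ (ℕ₀ \ (-10/7, 29/2))))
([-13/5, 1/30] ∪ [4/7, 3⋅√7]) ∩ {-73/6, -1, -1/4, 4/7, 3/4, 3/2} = {-1, -1/4, 4/7, 3/4, 3/2}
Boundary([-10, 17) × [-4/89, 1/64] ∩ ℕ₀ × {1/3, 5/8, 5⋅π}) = ∅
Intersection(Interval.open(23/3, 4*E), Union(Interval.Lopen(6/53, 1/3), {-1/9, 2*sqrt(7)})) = EmptySet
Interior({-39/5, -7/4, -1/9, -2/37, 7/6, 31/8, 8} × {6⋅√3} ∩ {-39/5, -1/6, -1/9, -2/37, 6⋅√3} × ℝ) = ∅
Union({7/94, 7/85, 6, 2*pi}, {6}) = {7/94, 7/85, 6, 2*pi}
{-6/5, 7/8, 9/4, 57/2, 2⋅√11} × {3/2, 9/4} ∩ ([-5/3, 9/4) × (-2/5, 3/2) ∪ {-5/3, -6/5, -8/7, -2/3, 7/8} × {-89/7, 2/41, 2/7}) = ∅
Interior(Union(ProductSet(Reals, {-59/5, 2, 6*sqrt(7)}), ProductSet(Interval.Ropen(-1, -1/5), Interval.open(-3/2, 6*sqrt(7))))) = ProductSet(Interval.open(-1, -1/5), Interval.open(-3/2, 6*sqrt(7)))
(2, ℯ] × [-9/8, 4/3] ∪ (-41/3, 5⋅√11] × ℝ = (-41/3, 5⋅√11] × ℝ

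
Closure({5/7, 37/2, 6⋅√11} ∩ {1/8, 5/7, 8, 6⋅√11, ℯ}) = {5/7, 6⋅√11}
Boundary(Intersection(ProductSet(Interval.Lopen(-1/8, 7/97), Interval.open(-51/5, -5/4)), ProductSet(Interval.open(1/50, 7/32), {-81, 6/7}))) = EmptySet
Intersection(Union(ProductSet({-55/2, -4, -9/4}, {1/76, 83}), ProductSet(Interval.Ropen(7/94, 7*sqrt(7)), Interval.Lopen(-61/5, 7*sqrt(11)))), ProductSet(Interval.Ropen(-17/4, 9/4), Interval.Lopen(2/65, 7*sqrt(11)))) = ProductSet(Interval.Ropen(7/94, 9/4), Interval.Lopen(2/65, 7*sqrt(11)))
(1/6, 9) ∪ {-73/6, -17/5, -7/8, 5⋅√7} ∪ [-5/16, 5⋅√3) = {-73/6, -17/5, -7/8, 5⋅√7} ∪ [-5/16, 9)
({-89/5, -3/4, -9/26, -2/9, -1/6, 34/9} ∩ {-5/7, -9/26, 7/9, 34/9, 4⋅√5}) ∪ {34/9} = {-9/26, 34/9}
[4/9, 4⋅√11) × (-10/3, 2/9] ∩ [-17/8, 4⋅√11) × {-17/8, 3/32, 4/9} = [4/9, 4⋅√11) × {-17/8, 3/32}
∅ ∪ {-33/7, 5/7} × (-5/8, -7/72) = {-33/7, 5/7} × (-5/8, -7/72)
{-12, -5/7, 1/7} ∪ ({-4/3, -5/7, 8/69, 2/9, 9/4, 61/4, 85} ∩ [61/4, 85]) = {-12, -5/7, 1/7, 61/4, 85}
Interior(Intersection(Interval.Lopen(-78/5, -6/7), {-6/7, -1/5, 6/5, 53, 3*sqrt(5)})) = EmptySet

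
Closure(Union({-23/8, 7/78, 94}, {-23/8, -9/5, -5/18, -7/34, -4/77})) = {-23/8, -9/5, -5/18, -7/34, -4/77, 7/78, 94}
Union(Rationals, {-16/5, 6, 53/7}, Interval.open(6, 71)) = Union(Interval(6, 71), Rationals)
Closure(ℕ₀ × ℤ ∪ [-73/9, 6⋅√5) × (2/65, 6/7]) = ({-73/9, 6⋅√5} × [2/65, 6/7]) ∪ ([-73/9, 6⋅√5] × {2/65, 6/7}) ∪ ([-73/9, 6⋅√5) × (2/65, 6/7]) ∪ ((ℕ₀ ∪ (ℕ₀ \ (-73/9, 6⋅√5))) × ℤ)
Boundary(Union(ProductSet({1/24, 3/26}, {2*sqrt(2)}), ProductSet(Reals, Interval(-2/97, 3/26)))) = Union(ProductSet({1/24, 3/26}, {2*sqrt(2)}), ProductSet(Reals, {-2/97, 3/26}))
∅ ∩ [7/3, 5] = ∅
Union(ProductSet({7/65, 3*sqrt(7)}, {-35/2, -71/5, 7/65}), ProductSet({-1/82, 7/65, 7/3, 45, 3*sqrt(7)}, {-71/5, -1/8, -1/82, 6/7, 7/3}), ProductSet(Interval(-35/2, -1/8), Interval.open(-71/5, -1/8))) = Union(ProductSet({7/65, 3*sqrt(7)}, {-35/2, -71/5, 7/65}), ProductSet({-1/82, 7/65, 7/3, 45, 3*sqrt(7)}, {-71/5, -1/8, -1/82, 6/7, 7/3}), ProductSet(Interval(-35/2, -1/8), Interval.open(-71/5, -1/8)))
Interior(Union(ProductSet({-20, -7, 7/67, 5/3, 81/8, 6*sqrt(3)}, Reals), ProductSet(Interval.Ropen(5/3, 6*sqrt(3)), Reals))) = ProductSet(Interval.open(5/3, 6*sqrt(3)), Reals)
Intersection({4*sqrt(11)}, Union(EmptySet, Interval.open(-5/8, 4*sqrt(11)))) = EmptySet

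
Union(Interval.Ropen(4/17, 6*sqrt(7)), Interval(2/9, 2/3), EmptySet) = Interval.Ropen(2/9, 6*sqrt(7))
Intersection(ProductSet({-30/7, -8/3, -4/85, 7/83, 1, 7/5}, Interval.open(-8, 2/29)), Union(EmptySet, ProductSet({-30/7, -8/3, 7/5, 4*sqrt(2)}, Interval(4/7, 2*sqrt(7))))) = EmptySet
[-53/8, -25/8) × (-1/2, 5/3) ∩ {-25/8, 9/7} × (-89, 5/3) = ∅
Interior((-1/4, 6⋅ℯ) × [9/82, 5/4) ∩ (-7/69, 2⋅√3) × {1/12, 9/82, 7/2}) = ∅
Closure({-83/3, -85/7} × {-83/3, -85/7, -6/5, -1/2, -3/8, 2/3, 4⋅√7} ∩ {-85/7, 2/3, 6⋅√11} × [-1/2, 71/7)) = {-85/7} × {-1/2, -3/8, 2/3}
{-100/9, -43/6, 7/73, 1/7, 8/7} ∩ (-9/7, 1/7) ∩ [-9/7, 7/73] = {7/73}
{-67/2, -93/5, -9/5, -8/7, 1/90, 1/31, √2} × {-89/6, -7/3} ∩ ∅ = ∅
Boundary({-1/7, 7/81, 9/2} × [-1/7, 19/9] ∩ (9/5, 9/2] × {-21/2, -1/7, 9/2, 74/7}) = {9/2} × {-1/7}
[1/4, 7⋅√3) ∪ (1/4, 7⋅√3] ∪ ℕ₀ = ℕ₀ ∪ [1/4, 7⋅√3]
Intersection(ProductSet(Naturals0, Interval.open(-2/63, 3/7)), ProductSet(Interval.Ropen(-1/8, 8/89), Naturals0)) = ProductSet(Range(0, 1, 1), Range(0, 1, 1))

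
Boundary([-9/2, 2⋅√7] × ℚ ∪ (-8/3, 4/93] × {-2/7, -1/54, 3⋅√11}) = [-9/2, 2⋅√7] × ℝ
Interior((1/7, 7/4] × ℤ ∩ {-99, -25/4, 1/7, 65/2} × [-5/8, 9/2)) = ∅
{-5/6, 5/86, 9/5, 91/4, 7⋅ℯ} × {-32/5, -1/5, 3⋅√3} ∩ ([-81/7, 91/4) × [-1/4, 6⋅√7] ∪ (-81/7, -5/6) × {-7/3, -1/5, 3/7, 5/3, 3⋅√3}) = {-5/6, 5/86, 9/5, 7⋅ℯ} × {-1/5, 3⋅√3}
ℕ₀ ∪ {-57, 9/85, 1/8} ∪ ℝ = ℝ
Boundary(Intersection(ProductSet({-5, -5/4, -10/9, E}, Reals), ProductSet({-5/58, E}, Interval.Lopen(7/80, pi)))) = ProductSet({E}, Interval(7/80, pi))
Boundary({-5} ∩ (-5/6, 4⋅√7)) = ∅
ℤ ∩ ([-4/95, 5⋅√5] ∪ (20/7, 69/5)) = {0, 1, …, 13}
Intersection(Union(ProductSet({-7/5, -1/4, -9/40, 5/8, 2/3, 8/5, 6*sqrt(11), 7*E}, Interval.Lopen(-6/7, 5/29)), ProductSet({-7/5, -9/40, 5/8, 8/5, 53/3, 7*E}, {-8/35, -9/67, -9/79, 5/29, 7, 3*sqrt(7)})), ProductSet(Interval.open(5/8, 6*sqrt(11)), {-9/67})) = ProductSet({2/3, 8/5, 53/3, 7*E}, {-9/67})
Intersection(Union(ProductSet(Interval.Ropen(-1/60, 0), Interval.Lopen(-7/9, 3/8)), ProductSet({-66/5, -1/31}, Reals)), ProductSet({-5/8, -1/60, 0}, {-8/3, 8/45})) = ProductSet({-1/60}, {8/45})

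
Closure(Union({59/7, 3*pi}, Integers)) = Union({59/7, 3*pi}, Integers)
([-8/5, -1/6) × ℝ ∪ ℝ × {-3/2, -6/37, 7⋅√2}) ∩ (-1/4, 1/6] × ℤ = (-1/4, -1/6) × ℤ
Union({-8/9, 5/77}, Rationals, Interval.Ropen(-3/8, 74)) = Union(Interval(-3/8, 74), Rationals)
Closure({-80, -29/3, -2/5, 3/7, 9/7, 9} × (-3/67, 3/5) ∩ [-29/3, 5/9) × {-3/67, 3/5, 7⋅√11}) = ∅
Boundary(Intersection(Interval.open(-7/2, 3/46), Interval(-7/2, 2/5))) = {-7/2, 3/46}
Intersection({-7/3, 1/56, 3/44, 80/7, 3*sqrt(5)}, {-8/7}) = EmptySet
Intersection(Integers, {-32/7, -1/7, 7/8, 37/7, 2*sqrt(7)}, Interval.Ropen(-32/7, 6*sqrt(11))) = EmptySet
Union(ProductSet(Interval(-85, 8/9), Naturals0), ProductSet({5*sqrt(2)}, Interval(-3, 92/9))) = Union(ProductSet({5*sqrt(2)}, Interval(-3, 92/9)), ProductSet(Interval(-85, 8/9), Naturals0))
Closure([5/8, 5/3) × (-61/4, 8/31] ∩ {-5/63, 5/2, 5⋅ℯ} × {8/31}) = ∅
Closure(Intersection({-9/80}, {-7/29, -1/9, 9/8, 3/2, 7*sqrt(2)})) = EmptySet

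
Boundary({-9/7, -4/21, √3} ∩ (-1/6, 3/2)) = ∅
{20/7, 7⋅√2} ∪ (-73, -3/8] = (-73, -3/8] ∪ {20/7, 7⋅√2}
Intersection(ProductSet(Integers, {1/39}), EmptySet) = EmptySet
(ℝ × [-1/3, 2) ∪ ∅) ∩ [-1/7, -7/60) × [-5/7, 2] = [-1/7, -7/60) × [-1/3, 2)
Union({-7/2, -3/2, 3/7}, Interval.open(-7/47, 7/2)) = Union({-7/2, -3/2}, Interval.open(-7/47, 7/2))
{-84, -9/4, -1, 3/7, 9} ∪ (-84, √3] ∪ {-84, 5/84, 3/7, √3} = [-84, √3] ∪ {9}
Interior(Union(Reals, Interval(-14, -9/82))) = Interval(-oo, oo)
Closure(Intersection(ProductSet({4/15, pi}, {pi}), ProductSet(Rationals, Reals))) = ProductSet({4/15}, {pi})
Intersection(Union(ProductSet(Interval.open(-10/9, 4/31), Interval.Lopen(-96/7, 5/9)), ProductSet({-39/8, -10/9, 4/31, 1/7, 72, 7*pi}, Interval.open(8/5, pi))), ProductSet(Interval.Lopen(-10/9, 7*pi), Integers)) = Union(ProductSet({4/31, 1/7, 7*pi}, Range(2, 4, 1)), ProductSet(Interval.open(-10/9, 4/31), Range(-13, 1, 1)))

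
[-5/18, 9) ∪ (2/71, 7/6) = [-5/18, 9)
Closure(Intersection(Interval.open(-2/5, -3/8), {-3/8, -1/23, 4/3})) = EmptySet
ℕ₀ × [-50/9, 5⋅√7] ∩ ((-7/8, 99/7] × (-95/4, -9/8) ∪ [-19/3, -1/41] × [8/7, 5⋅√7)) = {0, 1, …, 14} × [-50/9, -9/8)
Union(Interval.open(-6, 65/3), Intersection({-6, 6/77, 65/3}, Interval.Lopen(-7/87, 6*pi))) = Interval.open(-6, 65/3)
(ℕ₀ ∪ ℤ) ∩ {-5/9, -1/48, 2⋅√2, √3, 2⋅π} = ∅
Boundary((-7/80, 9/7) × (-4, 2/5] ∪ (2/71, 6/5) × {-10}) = ([2/71, 6/5] × {-10}) ∪ ({-7/80, 9/7} × [-4, 2/5]) ∪ ([-7/80, 9/7] × {-4, 2/5})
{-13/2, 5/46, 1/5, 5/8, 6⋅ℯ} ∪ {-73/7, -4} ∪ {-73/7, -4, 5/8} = {-73/7, -13/2, -4, 5/46, 1/5, 5/8, 6⋅ℯ}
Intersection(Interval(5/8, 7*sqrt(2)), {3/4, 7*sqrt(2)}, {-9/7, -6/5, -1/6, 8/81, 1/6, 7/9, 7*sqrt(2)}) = {7*sqrt(2)}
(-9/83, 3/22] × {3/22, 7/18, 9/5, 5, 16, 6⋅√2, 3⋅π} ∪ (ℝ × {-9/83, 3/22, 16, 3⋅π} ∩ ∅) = (-9/83, 3/22] × {3/22, 7/18, 9/5, 5, 16, 6⋅√2, 3⋅π}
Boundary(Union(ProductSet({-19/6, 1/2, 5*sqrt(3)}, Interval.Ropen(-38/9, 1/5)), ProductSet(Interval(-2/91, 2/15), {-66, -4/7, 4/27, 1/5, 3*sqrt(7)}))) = Union(ProductSet({-19/6, 1/2, 5*sqrt(3)}, Interval(-38/9, 1/5)), ProductSet(Interval(-2/91, 2/15), {-66, -4/7, 4/27, 1/5, 3*sqrt(7)}))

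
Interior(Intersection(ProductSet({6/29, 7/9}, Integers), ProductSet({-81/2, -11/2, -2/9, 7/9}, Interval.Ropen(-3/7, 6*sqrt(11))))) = EmptySet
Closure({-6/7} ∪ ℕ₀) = {-6/7} ∪ ℕ₀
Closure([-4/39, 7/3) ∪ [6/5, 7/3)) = [-4/39, 7/3]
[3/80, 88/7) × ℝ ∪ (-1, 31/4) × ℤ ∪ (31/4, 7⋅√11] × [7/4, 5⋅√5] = ((-1, 31/4) × ℤ) ∪ ([3/80, 88/7) × ℝ) ∪ ((31/4, 7⋅√11] × [7/4, 5⋅√5])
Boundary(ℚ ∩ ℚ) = ℝ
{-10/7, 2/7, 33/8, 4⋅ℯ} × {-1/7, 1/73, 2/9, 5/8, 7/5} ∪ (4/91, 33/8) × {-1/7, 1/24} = ((4/91, 33/8) × {-1/7, 1/24}) ∪ ({-10/7, 2/7, 33/8, 4⋅ℯ} × {-1/7, 1/73, 2/9, 5/8, 7/5})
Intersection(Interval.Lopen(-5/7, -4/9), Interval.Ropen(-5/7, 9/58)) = Interval.Lopen(-5/7, -4/9)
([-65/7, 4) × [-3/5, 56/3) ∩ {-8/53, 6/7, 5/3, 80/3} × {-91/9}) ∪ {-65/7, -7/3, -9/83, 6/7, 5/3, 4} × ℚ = {-65/7, -7/3, -9/83, 6/7, 5/3, 4} × ℚ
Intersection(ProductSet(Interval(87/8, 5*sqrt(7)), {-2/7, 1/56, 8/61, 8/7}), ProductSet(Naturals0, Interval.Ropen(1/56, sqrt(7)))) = ProductSet(Range(11, 14, 1), {1/56, 8/61, 8/7})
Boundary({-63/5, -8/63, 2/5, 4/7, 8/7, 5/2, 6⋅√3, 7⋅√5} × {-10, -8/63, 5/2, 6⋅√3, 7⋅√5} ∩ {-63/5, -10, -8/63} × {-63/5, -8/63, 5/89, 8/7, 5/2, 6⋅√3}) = {-63/5, -8/63} × {-8/63, 5/2, 6⋅√3}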